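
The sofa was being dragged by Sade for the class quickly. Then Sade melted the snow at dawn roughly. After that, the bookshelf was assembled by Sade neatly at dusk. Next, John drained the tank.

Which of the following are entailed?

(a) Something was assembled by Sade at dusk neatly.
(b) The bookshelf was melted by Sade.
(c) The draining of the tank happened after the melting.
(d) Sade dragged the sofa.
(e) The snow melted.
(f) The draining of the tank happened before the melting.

(a) Entailed — every conjunct here is already in the original assembling event.
(b) Not entailed — Sade melted the snow, not the bookshelf; the bookshelf belongs to the assembling event.
(c) Entailed — the narrative places the melting before the draining.
(d) Entailed — 'drag' is an activity; 'was dragging' entails that some dragging happened, so 'dragged' holds.
(e) Entailed — 'Sade melted the snow' is causative; it entails the inchoative 'the snow melted'.
(f) Not entailed — the narrative places the melting before the draining, not after.

(a), (c), (d), (e)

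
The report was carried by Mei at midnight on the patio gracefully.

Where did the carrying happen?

on the patio

'on the patio' marks the location of the carrying event.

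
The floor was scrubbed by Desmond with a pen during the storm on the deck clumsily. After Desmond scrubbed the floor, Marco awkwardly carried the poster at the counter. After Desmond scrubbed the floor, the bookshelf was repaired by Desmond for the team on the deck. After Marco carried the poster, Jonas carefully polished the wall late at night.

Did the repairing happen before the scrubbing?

The narrative orders the scrubbing before the repairing.

no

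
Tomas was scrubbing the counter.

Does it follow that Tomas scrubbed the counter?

'scrub' is atelic; if Tomas was scrubbing the counter, then Tomas scrubbed the counter (for some time).

yes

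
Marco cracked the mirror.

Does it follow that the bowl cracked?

Nothing is said about any bowl; only the mirror is affected.

no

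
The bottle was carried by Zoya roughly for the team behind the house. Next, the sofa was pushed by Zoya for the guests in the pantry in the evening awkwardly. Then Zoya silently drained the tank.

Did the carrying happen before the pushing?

yes

The narrative orders the carrying before the pushing.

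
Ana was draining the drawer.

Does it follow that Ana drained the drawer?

no

'was draining' is progressive; for an accomplishment like 'drain the drawer', it doesn't entail completion.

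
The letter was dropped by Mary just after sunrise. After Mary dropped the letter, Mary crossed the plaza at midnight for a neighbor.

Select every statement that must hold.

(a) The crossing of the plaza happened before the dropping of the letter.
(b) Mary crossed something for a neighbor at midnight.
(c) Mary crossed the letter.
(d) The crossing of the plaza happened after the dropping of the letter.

(b), (d)

(a) Not entailed — the narrative places the dropping before the crossing, not after.
(b) Entailed — the original entails any weakening of itself; this just generalizes the patient.
(c) Not entailed — Mary crossed the plaza, not the letter; the letter belongs to the dropping event.
(d) Entailed — the narrative places the dropping before the crossing.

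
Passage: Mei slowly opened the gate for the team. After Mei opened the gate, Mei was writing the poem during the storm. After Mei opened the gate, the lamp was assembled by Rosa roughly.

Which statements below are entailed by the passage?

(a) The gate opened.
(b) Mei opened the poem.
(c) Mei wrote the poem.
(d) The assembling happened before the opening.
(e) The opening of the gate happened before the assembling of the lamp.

(a), (e)

(a) Entailed — 'Mei opened the gate' is causative; it entails the inchoative 'the gate opened'.
(b) Not entailed — Mei opened the gate, not the poem; the poem belongs to the writing event.
(c) Not entailed — 'was writing' is progressive on an accomplishment; it does not entail the completed 'wrote'.
(d) Not entailed — the narrative places the opening before the assembling, not after.
(e) Entailed — the narrative places the opening before the assembling.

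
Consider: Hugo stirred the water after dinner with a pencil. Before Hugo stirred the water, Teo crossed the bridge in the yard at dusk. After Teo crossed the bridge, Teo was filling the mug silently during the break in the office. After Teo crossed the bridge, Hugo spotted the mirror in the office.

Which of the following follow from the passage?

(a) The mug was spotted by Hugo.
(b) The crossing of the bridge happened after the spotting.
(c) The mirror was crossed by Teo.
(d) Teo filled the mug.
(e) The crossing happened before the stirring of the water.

(a) Not entailed — Hugo spotted the mirror, not the mug; the mug belongs to the filling event.
(b) Not entailed — the narrative places the crossing before the spotting, not after.
(c) Not entailed — Teo crossed the bridge, not the mirror; the mirror belongs to the spotting event.
(d) Not entailed — 'was filling' is progressive on an accomplishment; it does not entail the completed 'filled'.
(e) Entailed — the narrative places the crossing before the stirring.

(e)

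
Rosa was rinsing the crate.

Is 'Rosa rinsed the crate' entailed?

'rinse' is atelic; if Rosa was rinsing the crate, then Rosa rinsed the crate (for some time).

yes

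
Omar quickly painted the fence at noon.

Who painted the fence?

Omar

'Omar' marks the agent of the painting event.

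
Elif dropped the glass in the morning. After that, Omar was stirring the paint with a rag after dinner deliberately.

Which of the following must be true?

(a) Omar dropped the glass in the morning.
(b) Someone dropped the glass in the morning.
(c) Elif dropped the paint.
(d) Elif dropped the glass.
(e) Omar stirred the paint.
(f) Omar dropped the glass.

(a) Not entailed — the passage has Elif dropping the glass, not Omar.
(b) Entailed — generalizing the agent leaves a sub-description the original still satisfies.
(c) Not entailed — Elif dropped the glass, not the paint; the paint belongs to the stirring event.
(d) Entailed — dropping 'in the morning' leaves a sub-description the original still satisfies.
(e) Entailed — 'stir' is an activity; 'was stirring' entails that some stirring happened, so 'stirred' holds.
(f) Not entailed — the passage has Elif dropping the glass, not Omar.

(b), (d), (e)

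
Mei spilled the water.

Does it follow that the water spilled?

'Mei spilled the water' is the causative; it entails the inchoative 'the water spilled'.

yes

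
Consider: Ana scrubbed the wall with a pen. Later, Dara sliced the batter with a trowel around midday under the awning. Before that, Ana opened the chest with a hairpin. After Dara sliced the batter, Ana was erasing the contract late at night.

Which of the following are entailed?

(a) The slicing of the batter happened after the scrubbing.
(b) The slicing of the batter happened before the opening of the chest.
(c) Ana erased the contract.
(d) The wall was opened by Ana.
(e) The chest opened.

(a), (e)

(a) Entailed — the narrative places the scrubbing before the slicing.
(b) Not entailed — the narrative places the opening before the slicing, not after.
(c) Not entailed — 'was erasing' is progressive on an accomplishment; it does not entail the completed 'erased'.
(d) Not entailed — Ana opened the chest, not the wall; the wall belongs to the scrubbing event.
(e) Entailed — 'Ana opened the chest' is causative; it entails the inchoative 'the chest opened'.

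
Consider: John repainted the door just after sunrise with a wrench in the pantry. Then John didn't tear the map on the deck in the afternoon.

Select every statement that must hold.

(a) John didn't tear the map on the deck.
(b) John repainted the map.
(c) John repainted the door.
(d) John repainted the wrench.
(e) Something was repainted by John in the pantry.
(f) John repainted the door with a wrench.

(a) Not entailed — dropping 'in the afternoon' under negation is not valid — the original leaves open that John tore the map some other way.
(b) Not entailed — John repainted the door, not the map; the map belongs to the tearing event.
(c) Entailed — this follows by dropping conjuncts from the repainting event's description.
(d) Not entailed — the wrench is the instrument, not what was repainted.
(e) Entailed — dropping 'with a wrench', 'just after sunrise' and generalizing the patient leaves a sub-description the original still satisfies.
(f) Entailed — every conjunct here is already in the original repainting event.

(c), (e), (f)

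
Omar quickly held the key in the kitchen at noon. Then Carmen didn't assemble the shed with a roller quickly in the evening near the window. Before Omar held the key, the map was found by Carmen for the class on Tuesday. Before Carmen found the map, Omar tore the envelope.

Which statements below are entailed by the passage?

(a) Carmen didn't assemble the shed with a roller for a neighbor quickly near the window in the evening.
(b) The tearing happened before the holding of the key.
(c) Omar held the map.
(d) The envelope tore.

(a), (b), (d)

(a) Entailed — under negation, adding a further restriction is entailed: if no such assembling event occurred, none occurred for a neighbor either.
(b) Entailed — the narrative places the tearing before the holding.
(c) Not entailed — Omar held the key, not the map; the map belongs to the finding event.
(d) Entailed — 'Omar tore the envelope' is causative; it entails the inchoative 'the envelope tore'.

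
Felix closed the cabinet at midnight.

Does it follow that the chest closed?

no

Nothing is said about any chest; only the cabinet is affected.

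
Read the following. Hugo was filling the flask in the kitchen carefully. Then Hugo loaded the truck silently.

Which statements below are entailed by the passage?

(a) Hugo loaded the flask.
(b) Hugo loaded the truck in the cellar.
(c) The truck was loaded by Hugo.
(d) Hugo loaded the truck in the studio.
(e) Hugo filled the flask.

(a) Not entailed — Hugo loaded the truck, not the flask; the flask belongs to the filling event.
(b) Not entailed — 'in the cellar' adds information not in the original event.
(c) Entailed — dropping 'silently' leaves a sub-description the original still satisfies.
(d) Not entailed — 'in the studio' adds information not in the original event.
(e) Not entailed — 'was filling' is progressive on an accomplishment; it does not entail the completed 'filled'.

(c)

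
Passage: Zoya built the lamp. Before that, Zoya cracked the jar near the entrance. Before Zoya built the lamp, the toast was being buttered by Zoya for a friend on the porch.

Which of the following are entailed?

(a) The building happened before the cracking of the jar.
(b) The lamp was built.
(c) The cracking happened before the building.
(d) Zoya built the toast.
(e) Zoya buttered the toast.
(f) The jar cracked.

(b), (c), (f)

(a) Not entailed — the narrative places the cracking before the building, not after.
(b) Entailed — this follows by dropping conjuncts from the building event's description.
(c) Entailed — the narrative places the cracking before the building.
(d) Not entailed — Zoya built the lamp, not the toast; the toast belongs to the buttering event.
(e) Not entailed — 'was buttering' is progressive on an accomplishment; it does not entail the completed 'buttered'.
(f) Entailed — 'Zoya cracked the jar' is causative; it entails the inchoative 'the jar cracked'.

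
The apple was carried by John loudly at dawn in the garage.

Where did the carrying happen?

in the garage

'in the garage' marks the location of the carrying event.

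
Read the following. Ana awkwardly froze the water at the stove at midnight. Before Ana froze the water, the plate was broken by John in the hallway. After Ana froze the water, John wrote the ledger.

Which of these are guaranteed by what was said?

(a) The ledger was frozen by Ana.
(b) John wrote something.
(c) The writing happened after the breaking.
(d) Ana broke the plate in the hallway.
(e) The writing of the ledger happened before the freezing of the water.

(a) Not entailed — Ana froze the water, not the ledger; the ledger belongs to the writing event.
(b) Entailed — every conjunct here is already in the original writing event.
(c) Entailed — the narrative places the breaking before the writing.
(d) Not entailed — the passage has John breaking the plate, not Ana.
(e) Not entailed — the narrative places the freezing before the writing, not after.

(b), (c)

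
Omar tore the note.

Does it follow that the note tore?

yes

'Omar tore the note' is the causative; it entails the inchoative 'the note tore'.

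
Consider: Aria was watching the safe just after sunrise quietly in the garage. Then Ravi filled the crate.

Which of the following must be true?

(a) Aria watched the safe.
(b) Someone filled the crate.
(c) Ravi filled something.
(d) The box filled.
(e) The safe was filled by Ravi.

(a) Entailed — 'watch' is an activity; 'was watching' entails that some watching happened, so 'watched' holds.
(b) Entailed — the original entails any weakening of itself; this just generalizes the agent.
(c) Entailed — the original entails any weakening of itself; this just generalizes the patient.
(d) Not entailed — the crate is what filled, not the box.
(e) Not entailed — Ravi filled the crate, not the safe; the safe belongs to the watching event.

(a), (b), (c)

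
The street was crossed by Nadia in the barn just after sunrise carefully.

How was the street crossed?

'carefully' marks the manner of the crossing event.

carefully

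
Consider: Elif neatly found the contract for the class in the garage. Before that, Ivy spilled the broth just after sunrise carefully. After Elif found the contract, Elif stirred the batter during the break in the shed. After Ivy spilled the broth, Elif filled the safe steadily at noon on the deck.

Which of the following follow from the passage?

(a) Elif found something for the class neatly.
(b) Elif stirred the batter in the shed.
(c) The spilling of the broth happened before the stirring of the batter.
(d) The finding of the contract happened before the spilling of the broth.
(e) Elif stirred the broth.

(a), (b), (c)

(a) Entailed — dropping 'in the garage' and generalizing the patient leaves a sub-description the original still satisfies.
(b) Entailed — dropping 'during the break' leaves a sub-description the original still satisfies.
(c) Entailed — the narrative places the spilling before the stirring.
(d) Not entailed — the narrative places the spilling before the finding, not after.
(e) Not entailed — Elif stirred the batter, not the broth; the broth belongs to the spilling event.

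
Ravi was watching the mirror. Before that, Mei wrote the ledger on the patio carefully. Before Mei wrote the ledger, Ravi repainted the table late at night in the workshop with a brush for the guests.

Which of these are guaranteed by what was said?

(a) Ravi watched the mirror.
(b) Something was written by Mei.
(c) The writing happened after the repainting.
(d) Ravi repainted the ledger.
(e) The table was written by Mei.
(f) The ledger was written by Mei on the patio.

(a) Entailed — 'watch' is an activity; 'was watching' entails that some watching happened, so 'watched' holds.
(b) Entailed — every conjunct here is already in the original writing event.
(c) Entailed — the narrative places the repainting before the writing.
(d) Not entailed — Ravi repainted the table, not the ledger; the ledger belongs to the writing event.
(e) Not entailed — Mei wrote the ledger, not the table; the table belongs to the repainting event.
(f) Entailed — dropping 'carefully' leaves a sub-description the original still satisfies.

(a), (b), (c), (f)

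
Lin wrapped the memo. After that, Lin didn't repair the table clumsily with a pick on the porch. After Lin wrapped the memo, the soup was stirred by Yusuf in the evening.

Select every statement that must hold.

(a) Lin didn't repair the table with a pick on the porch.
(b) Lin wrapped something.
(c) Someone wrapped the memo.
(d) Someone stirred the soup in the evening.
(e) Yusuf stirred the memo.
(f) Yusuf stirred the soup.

(a) Not entailed — dropping 'clumsily' under negation is not valid — the original leaves open that Lin repaired the table some other way.
(b) Entailed — generalizing the patient leaves a sub-description the original still satisfies.
(c) Entailed — the original entails any weakening of itself; this just generalizes the agent.
(d) Entailed — this follows by dropping conjuncts from the stirring event's description.
(e) Not entailed — Yusuf stirred the soup, not the memo; the memo belongs to the wrapping event.
(f) Entailed — this follows by dropping conjuncts from the stirring event's description.

(b), (c), (d), (f)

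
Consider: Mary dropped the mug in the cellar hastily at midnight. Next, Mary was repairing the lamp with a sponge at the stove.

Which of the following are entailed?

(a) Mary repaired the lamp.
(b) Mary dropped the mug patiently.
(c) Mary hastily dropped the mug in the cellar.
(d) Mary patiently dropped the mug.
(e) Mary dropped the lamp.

(c)

(a) Not entailed — 'was repairing' is progressive on an accomplishment; it does not entail the completed 'repaired'.
(b) Not entailed — 'patiently' adds a manner not in (and inconsistent with) the original.
(c) Entailed — every conjunct here is already in the original dropping event.
(d) Not entailed — 'patiently' adds a manner not in (and inconsistent with) the original.
(e) Not entailed — Mary dropped the mug, not the lamp; the lamp belongs to the repairing event.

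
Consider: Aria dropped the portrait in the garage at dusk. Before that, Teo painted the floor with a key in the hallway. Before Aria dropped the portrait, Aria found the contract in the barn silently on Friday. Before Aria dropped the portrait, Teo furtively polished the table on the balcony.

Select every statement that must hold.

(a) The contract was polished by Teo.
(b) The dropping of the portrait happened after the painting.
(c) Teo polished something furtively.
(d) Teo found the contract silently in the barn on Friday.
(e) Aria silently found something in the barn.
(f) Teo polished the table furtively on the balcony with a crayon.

(a) Not entailed — Teo polished the table, not the contract; the contract belongs to the finding event.
(b) Entailed — the narrative places the painting before the dropping.
(c) Entailed — every conjunct here is already in the original polishing event.
(d) Not entailed — the passage has Aria finding the contract, not Teo.
(e) Entailed — every conjunct here is already in the original finding event.
(f) Not entailed — 'with a crayon' adds information not in the original event.

(b), (c), (e)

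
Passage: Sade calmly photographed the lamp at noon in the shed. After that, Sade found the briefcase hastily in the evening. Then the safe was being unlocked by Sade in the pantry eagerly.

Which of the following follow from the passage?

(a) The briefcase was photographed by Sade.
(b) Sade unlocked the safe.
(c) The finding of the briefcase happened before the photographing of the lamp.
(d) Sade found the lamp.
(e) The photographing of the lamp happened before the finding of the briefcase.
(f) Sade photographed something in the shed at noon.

(a) Not entailed — Sade photographed the lamp, not the briefcase; the briefcase belongs to the finding event.
(b) Not entailed — 'was unlocking' is progressive on an accomplishment; it does not entail the completed 'unlocked'.
(c) Not entailed — the narrative places the photographing before the finding, not after.
(d) Not entailed — Sade found the briefcase, not the lamp; the lamp belongs to the photographing event.
(e) Entailed — the narrative places the photographing before the finding.
(f) Entailed — every conjunct here is already in the original photographing event.

(e), (f)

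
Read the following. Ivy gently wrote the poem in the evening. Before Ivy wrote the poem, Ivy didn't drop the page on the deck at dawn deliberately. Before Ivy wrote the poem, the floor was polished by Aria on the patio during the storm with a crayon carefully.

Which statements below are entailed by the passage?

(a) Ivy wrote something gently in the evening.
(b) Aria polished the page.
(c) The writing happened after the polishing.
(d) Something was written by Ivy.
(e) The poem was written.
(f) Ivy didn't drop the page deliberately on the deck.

(a) Entailed — generalizing the patient leaves a sub-description the original still satisfies.
(b) Not entailed — Aria polished the floor, not the page; the page belongs to the dropping event.
(c) Entailed — the narrative places the polishing before the writing.
(d) Entailed — this follows by dropping conjuncts from the writing event's description.
(e) Entailed — this follows by dropping conjuncts from the writing event's description.
(f) Not entailed — dropping 'at dawn' under negation is not valid — the original leaves open that Ivy dropped the page some other way.

(a), (c), (d), (e)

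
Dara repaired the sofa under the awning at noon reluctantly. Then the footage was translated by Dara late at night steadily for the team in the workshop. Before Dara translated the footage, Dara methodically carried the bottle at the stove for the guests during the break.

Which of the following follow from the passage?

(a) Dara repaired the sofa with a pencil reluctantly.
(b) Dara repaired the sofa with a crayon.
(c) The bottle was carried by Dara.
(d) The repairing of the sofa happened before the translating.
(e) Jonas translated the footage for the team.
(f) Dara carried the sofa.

(a) Not entailed — 'with a pencil' adds information not in the original event.
(b) Not entailed — 'with a crayon' adds information not in the original event.
(c) Entailed — this follows by dropping conjuncts from the carrying event's description.
(d) Entailed — the narrative places the repairing before the translating.
(e) Not entailed — the passage has Dara translating the footage, not Jonas.
(f) Not entailed — Dara carried the bottle, not the sofa; the sofa belongs to the repairing event.

(c), (d)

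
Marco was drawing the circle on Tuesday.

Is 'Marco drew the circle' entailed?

no

'was drawing' is progressive; for an accomplishment like 'draw the circle', it doesn't entail completion.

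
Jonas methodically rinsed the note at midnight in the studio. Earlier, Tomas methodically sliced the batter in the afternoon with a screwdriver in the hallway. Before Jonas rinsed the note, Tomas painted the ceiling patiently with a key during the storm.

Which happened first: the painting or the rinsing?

the painting

The connectives place the painting before the rinsing.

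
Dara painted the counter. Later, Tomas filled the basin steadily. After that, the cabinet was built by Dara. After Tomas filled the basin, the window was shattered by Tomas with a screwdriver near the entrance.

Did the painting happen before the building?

yes

The narrative orders the painting before the building.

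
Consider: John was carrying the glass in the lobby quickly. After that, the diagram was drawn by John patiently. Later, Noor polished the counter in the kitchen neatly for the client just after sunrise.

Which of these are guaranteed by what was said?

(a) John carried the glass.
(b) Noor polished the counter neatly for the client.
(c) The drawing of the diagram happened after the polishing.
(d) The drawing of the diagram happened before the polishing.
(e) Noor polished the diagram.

(a) Entailed — 'carry' is an activity; 'was carrying' entails that some carrying happened, so 'carried' holds.
(b) Entailed — every conjunct here is already in the original polishing event.
(c) Not entailed — the narrative places the drawing before the polishing, not after.
(d) Entailed — the narrative places the drawing before the polishing.
(e) Not entailed — Noor polished the counter, not the diagram; the diagram belongs to the drawing event.

(a), (b), (d)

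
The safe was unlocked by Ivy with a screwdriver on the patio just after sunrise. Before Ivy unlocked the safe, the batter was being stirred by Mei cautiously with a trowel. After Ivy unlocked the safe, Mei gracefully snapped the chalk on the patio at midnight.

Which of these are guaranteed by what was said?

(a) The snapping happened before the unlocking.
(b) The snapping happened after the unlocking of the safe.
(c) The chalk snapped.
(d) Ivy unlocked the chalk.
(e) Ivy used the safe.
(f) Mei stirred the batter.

(a) Not entailed — the narrative places the unlocking before the snapping, not after.
(b) Entailed — the narrative places the unlocking before the snapping.
(c) Entailed — 'Mei snapped the chalk' is causative; it entails the inchoative 'the chalk snapped'.
(d) Not entailed — Ivy unlocked the safe, not the chalk; the chalk belongs to the snapping event.
(e) Not entailed — the safe is the patient, not an instrument — Ivy used a screwdriver.
(f) Entailed — 'stir' is an activity; 'was stirring' entails that some stirring happened, so 'stirred' holds.

(b), (c), (f)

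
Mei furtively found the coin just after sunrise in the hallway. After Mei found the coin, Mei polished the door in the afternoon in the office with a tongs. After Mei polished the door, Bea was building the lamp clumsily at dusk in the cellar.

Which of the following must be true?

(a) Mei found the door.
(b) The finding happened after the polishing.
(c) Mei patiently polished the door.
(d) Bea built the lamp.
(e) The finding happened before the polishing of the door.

(e)

(a) Not entailed — Mei found the coin, not the door; the door belongs to the polishing event.
(b) Not entailed — the narrative places the finding before the polishing, not after.
(c) Not entailed — 'patiently' adds information not in the original event.
(d) Not entailed — 'was building' is progressive on an accomplishment; it does not entail the completed 'built'.
(e) Entailed — the narrative places the finding before the polishing.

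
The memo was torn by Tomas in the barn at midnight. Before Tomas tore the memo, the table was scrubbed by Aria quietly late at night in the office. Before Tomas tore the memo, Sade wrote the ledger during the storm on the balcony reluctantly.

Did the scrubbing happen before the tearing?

The narrative orders the scrubbing before the tearing.

yes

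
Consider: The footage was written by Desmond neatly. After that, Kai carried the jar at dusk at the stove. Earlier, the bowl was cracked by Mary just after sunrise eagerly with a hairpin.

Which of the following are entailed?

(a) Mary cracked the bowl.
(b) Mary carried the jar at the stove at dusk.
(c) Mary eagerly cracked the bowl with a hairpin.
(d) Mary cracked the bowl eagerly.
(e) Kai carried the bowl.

(a), (c), (d)

(a) Entailed — this follows by dropping conjuncts from the cracking event's description.
(b) Not entailed — the passage has Kai carrying the jar, not Mary.
(c) Entailed — every conjunct here is already in the original cracking event.
(d) Entailed — the original entails any weakening of itself; this just drops 'with a hairpin', 'just after sunrise'.
(e) Not entailed — Kai carried the jar, not the bowl; the bowl belongs to the cracking event.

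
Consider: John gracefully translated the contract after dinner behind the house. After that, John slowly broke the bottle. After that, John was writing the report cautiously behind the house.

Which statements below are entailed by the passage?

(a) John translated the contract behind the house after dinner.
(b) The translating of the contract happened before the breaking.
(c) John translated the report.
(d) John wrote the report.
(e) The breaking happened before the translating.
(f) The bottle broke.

(a) Entailed — dropping 'gracefully' leaves a sub-description the original still satisfies.
(b) Entailed — the narrative places the translating before the breaking.
(c) Not entailed — John translated the contract, not the report; the report belongs to the writing event.
(d) Not entailed — 'was writing' is progressive on an accomplishment; it does not entail the completed 'wrote'.
(e) Not entailed — the narrative places the translating before the breaking, not after.
(f) Entailed — 'John broke the bottle' is causative; it entails the inchoative 'the bottle broke'.

(a), (b), (f)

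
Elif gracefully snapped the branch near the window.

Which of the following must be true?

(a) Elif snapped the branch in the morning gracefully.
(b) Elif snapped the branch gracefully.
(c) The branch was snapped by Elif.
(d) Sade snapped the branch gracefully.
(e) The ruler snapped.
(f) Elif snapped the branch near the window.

(b), (c), (f)

(a) Not entailed — 'in the morning' adds information not in the original event.
(b) Entailed — this follows by dropping conjuncts from the snapping event's description.
(c) Entailed — dropping 'near the window', 'gracefully' leaves a sub-description the original still satisfies.
(d) Not entailed — the passage has Elif snapping the branch, not Sade.
(e) Not entailed — the branch is what snapped, not the ruler.
(f) Entailed — this follows by dropping conjuncts from the snapping event's description.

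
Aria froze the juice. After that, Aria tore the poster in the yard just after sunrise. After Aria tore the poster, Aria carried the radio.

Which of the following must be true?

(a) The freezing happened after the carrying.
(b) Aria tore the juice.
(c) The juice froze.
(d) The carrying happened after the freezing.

(a) Not entailed — the narrative places the freezing before the carrying, not after.
(b) Not entailed — Aria tore the poster, not the juice; the juice belongs to the freezing event.
(c) Entailed — 'Aria froze the juice' is causative; it entails the inchoative 'the juice froze'.
(d) Entailed — the narrative places the freezing before the carrying.

(c), (d)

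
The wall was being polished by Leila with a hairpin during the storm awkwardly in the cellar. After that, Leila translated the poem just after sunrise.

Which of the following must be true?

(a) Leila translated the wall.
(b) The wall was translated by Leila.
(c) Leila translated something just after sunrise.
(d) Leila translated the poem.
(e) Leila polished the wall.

(c), (d), (e)

(a) Not entailed — Leila translated the poem, not the wall; the wall belongs to the polishing event.
(b) Not entailed — Leila translated the poem, not the wall; the wall belongs to the polishing event.
(c) Entailed — every conjunct here is already in the original translating event.
(d) Entailed — the original entails any weakening of itself; this just drops 'just after sunrise'.
(e) Entailed — 'polish' is an activity; 'was polishing' entails that some polishing happened, so 'polished' holds.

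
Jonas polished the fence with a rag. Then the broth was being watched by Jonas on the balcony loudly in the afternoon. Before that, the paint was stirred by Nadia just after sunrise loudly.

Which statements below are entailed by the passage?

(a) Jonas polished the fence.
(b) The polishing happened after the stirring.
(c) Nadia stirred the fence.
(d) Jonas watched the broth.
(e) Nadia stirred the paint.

(a) Entailed — every conjunct here is already in the original polishing event.
(b) Not entailed — the narrative doesn't order the stirring relative to the polishing.
(c) Not entailed — Nadia stirred the paint, not the fence; the fence belongs to the polishing event.
(d) Entailed — 'watch' is an activity; 'was watching' entails that some watching happened, so 'watched' holds.
(e) Entailed — dropping 'just after sunrise', 'loudly' leaves a sub-description the original still satisfies.

(a), (d), (e)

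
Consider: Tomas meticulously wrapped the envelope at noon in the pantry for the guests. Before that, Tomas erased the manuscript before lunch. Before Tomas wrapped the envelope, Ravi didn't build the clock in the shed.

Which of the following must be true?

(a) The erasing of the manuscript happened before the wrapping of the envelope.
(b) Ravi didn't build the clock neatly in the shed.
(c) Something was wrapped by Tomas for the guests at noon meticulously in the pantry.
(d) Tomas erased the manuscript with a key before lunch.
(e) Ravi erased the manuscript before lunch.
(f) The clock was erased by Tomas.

(a) Entailed — the narrative places the erasing before the wrapping.
(b) Entailed — under negation, adding a further restriction is entailed: if no such building event occurred, none occurred neatly either.
(c) Entailed — every conjunct here is already in the original wrapping event.
(d) Not entailed — 'with a key' adds information not in the original event.
(e) Not entailed — the passage has Tomas erasing the manuscript, not Ravi.
(f) Not entailed — Tomas erased the manuscript, not the clock; the clock belongs to the building event.

(a), (b), (c)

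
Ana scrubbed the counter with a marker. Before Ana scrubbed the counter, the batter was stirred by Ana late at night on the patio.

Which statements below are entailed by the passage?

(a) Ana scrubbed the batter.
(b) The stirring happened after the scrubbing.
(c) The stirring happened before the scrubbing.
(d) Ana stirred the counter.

(a) Not entailed — Ana scrubbed the counter, not the batter; the batter belongs to the stirring event.
(b) Not entailed — the narrative places the stirring before the scrubbing, not after.
(c) Entailed — the narrative places the stirring before the scrubbing.
(d) Not entailed — Ana stirred the batter, not the counter; the counter belongs to the scrubbing event.

(c)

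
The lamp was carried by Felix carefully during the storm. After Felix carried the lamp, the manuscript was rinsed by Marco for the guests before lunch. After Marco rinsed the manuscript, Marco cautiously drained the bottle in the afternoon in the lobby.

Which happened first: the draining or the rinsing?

The connectives place the rinsing before the draining.

the rinsing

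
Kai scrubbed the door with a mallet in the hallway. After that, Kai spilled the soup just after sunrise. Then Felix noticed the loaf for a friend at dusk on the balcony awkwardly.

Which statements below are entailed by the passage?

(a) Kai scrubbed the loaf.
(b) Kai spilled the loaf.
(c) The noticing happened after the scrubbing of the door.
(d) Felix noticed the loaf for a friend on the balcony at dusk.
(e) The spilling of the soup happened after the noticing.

(c), (d)

(a) Not entailed — Kai scrubbed the door, not the loaf; the loaf belongs to the noticing event.
(b) Not entailed — Kai spilled the soup, not the loaf; the loaf belongs to the noticing event.
(c) Entailed — the narrative places the scrubbing before the noticing.
(d) Entailed — every conjunct here is already in the original noticing event.
(e) Not entailed — the narrative places the spilling before the noticing, not after.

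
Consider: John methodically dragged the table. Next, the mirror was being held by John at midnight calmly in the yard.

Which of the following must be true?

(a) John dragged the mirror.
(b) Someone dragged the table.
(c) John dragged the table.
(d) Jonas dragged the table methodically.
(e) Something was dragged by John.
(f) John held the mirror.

(b), (c), (e), (f)

(a) Not entailed — John dragged the table, not the mirror; the mirror belongs to the holding event.
(b) Entailed — dropping 'methodically' and generalizing the agent leaves a sub-description the original still satisfies.
(c) Entailed — every conjunct here is already in the original dragging event.
(d) Not entailed — the passage has John dragging the table, not Jonas.
(e) Entailed — the original entails any weakening of itself; this just drops 'methodically' and generalizes the patient.
(f) Entailed — 'hold' is an activity; 'was holding' entails that some holding happened, so 'held' holds.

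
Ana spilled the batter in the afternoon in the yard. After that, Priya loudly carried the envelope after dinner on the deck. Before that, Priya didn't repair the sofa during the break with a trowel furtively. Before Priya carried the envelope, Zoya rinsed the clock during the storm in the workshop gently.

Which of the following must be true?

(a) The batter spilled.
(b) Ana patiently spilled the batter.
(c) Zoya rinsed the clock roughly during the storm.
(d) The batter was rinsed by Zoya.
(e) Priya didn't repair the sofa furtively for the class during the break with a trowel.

(a) Entailed — 'Ana spilled the batter' is causative; it entails the inchoative 'the batter spilled'.
(b) Not entailed — 'patiently' adds information not in the original event.
(c) Not entailed — 'roughly' adds a manner not in (and inconsistent with) the original.
(d) Not entailed — Zoya rinsed the clock, not the batter; the batter belongs to the spilling event.
(e) Entailed — under negation, adding a further restriction is entailed: if no such repairing event occurred, none occurred for the class either.

(a), (e)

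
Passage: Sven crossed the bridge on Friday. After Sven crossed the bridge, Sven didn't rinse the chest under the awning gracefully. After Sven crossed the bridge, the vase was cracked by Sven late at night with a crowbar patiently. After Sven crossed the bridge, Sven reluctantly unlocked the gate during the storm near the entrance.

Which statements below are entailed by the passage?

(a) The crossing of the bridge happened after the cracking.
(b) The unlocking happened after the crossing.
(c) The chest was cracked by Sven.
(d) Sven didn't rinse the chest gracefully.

(a) Not entailed — the narrative places the crossing before the cracking, not after.
(b) Entailed — the narrative places the crossing before the unlocking.
(c) Not entailed — Sven cracked the vase, not the chest; the chest belongs to the rinsing event.
(d) Not entailed — dropping 'under the awning' under negation is not valid — the original leaves open that Sven rinsed the chest some other way.

(b)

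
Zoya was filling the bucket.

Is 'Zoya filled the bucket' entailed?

no

'was filling' is progressive; for an accomplishment like 'fill the bucket', it doesn't entail completion.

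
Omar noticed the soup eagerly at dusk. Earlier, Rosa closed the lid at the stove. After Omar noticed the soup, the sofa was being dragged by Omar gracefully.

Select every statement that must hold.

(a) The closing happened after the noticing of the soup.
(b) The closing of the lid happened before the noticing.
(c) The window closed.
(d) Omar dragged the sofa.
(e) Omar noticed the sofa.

(a) Not entailed — the narrative places the closing before the noticing, not after.
(b) Entailed — the narrative places the closing before the noticing.
(c) Not entailed — the lid is what closed, not the window.
(d) Entailed — 'drag' is an activity; 'was dragging' entails that some dragging happened, so 'dragged' holds.
(e) Not entailed — Omar noticed the soup, not the sofa; the sofa belongs to the dragging event.

(b), (d)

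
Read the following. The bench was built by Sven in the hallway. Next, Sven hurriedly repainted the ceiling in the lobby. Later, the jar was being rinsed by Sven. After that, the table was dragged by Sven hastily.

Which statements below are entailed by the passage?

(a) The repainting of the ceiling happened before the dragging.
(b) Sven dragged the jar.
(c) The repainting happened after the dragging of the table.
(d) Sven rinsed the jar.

(a), (d)

(a) Entailed — the narrative places the repainting before the dragging.
(b) Not entailed — Sven dragged the table, not the jar; the jar belongs to the rinsing event.
(c) Not entailed — the narrative places the repainting before the dragging, not after.
(d) Entailed — 'rinse' is an activity; 'was rinsing' entails that some rinsing happened, so 'rinsed' holds.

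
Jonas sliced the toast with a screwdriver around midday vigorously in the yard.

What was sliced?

'the toast' marks the patient of the slicing event.

the toast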